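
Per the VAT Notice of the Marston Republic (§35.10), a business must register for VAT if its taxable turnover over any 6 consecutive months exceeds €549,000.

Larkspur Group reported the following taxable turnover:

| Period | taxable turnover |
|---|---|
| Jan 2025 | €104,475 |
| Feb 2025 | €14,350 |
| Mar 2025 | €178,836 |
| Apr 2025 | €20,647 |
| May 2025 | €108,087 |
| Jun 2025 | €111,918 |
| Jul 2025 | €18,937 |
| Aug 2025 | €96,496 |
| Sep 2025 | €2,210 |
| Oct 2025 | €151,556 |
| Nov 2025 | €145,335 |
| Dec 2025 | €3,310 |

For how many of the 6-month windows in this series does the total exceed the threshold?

0

Jan 2025–Jun 2025: €104,475 + €14,350 + €178,836 + €20,647 + €108,087 + €111,918 = €538,313 (under)
Feb 2025–Jul 2025: €14,350 + €178,836 + €20,647 + €108,087 + €111,918 + €18,937 = €452,775 (under)
Mar 2025–Aug 2025: €178,836 + €20,647 + €108,087 + €111,918 + €18,937 + €96,496 = €534,921 (under)
Apr 2025–Sep 2025: €20,647 + €108,087 + €111,918 + €18,937 + €96,496 + €2,210 = €358,295 (under)
May 2025–Oct 2025: €108,087 + €111,918 + €18,937 + €96,496 + €2,210 + €151,556 = €489,204 (under)
Jun 2025–Nov 2025: €111,918 + €18,937 + €96,496 + €2,210 + €151,556 + €145,335 = €526,452 (under)
Jul 2025–Dec 2025: €18,937 + €96,496 + €2,210 + €151,556 + €145,335 + €3,310 = €417,844 (under)
0 windows exceed the threshold.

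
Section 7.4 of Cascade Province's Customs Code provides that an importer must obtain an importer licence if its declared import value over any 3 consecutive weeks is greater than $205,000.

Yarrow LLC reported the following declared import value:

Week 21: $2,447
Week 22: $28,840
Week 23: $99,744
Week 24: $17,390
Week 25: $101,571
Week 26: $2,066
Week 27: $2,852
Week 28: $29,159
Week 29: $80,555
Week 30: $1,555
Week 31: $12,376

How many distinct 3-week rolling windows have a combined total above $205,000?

1

Week 21–Week 23: $2,447 + $28,840 + $99,744 = $131,031 (under)
Week 22–Week 24: $28,840 + $99,744 + $17,390 = $145,974 (under)
Week 23–Week 25: $99,744 + $17,390 + $101,571 = $218,705 (over)
Week 24–Week 26: $17,390 + $101,571 + $2,066 = $121,027 (under)
Week 25–Week 27: $101,571 + $2,066 + $2,852 = $106,489 (under)
Week 26–Week 28: $2,066 + $2,852 + $29,159 = $34,077 (under)
Week 27–Week 29: $2,852 + $29,159 + $80,555 = $112,566 (under)
Week 28–Week 30: $29,159 + $80,555 + $1,555 = $111,269 (under)
Week 29–Week 31: $80,555 + $1,555 + $12,376 = $94,486 (under)
1 window exceeds the threshold.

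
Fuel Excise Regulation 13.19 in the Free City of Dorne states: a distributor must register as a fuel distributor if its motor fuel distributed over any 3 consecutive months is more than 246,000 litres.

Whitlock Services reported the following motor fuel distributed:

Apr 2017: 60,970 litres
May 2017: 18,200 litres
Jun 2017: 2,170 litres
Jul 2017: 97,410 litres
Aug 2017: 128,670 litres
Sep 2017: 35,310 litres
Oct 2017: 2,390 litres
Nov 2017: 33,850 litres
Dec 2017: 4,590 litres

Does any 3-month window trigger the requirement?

Apr 2017–Jun 2017: 60,970 litres + 18,200 litres + 2,170 litres = 81,340 litres (under)
May 2017–Jul 2017: 18,200 litres + 2,170 litres + 97,410 litres = 117,780 litres (under)
Jun 2017–Aug 2017: 2,170 litres + 97,410 litres + 128,670 litres = 228,250 litres (under)
Jul 2017–Sep 2017: 97,410 litres + 128,670 litres + 35,310 litres = 261,390 litres (over)
Aug 2017–Oct 2017: 128,670 litres + 35,310 litres + 2,390 litres = 166,370 litres (under)
Sep 2017–Nov 2017: 35,310 litres + 2,390 litres + 33,850 litres = 71,550 litres (under)
Oct 2017–Dec 2017: 2,390 litres + 33,850 litres + 4,590 litres = 40,830 litres (under)
At least one window exceeds 246,000 litres.

Yes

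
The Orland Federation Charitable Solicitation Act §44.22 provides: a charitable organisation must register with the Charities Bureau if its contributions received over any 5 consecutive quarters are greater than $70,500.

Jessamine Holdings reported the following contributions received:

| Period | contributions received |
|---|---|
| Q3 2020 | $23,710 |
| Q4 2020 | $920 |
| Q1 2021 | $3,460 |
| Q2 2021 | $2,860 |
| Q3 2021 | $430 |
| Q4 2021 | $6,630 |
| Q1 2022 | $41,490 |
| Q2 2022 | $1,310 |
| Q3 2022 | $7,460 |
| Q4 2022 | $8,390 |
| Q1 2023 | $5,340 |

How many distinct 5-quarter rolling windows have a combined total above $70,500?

0

Q3 2020–Q3 2021: $23,710 + $920 + $3,460 + $2,860 + $430 = $31,380 (under)
Q4 2020–Q4 2021: $920 + $3,460 + $2,860 + $430 + $6,630 = $14,300 (under)
Q1 2021–Q1 2022: $3,460 + $2,860 + $430 + $6,630 + $41,490 = $54,870 (under)
Q2 2021–Q2 2022: $2,860 + $430 + $6,630 + $41,490 + $1,310 = $52,720 (under)
Q3 2021–Q3 2022: $430 + $6,630 + $41,490 + $1,310 + $7,460 = $57,320 (under)
Q4 2021–Q4 2022: $6,630 + $41,490 + $1,310 + $7,460 + $8,390 = $65,280 (under)
Q1 2022–Q1 2023: $41,490 + $1,310 + $7,460 + $8,390 + $5,340 = $63,990 (under)
0 windows exceed the threshold.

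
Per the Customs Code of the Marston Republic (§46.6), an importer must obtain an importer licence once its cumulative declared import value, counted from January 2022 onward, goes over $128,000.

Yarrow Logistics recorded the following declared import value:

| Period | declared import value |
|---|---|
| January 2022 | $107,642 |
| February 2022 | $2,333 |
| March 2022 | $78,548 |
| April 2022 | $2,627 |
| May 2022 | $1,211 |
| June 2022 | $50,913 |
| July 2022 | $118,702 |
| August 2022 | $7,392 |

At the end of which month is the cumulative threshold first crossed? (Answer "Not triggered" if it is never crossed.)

Through January 2022: $107,642
Through February 2022: $109,975
Through March 2022: $188,523 ← exceeds threshold

March 2022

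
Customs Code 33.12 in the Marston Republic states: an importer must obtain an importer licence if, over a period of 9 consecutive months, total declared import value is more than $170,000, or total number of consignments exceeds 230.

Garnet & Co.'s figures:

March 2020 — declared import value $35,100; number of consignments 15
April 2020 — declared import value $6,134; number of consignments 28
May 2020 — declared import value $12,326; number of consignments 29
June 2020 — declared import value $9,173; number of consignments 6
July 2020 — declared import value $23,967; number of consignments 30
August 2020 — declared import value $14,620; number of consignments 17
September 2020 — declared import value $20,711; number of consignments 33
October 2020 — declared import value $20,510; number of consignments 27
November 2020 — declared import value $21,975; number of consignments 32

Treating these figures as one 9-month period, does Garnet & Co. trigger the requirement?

Total declared import value: $35,100 + $6,134 + $12,326 + $9,173 + $23,967 + $14,620 + $20,711 + $20,510 + $21,975 = $164,516 (≤ $170,000).
Total number of consignments: 15 + 28 + 29 + 6 + 30 + 17 + 33 + 27 + 32 = 217 (≤ 230).
The test is 'or': neither threshold is exceeded.

No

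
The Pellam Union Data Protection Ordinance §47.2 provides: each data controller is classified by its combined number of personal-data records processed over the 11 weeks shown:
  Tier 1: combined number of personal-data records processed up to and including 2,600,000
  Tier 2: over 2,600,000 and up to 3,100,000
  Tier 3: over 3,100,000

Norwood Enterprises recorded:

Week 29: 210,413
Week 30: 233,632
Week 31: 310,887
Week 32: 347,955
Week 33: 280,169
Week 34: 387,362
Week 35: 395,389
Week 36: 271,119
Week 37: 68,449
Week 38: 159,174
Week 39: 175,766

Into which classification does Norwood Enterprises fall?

Tier 2

Combined number of personal-data records processed: 210,413 + 233,632 + 310,887 + 347,955 + 280,169 + 387,362 + 395,389 + 271,119 + 68,449 + 159,174 + 175,766 = 2,840,315.
2,600,000 < 2,840,315 ≤ 3,100,000, so Tier 2 applies.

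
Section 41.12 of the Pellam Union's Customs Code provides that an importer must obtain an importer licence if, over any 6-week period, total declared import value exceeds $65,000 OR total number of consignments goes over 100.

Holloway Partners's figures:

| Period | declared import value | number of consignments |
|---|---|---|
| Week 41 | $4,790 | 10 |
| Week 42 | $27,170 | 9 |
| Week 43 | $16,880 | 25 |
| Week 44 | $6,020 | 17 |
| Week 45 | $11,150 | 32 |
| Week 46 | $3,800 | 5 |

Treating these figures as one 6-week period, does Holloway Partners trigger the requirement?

Yes

Total declared import value: $4,790 + $27,170 + $16,880 + $6,020 + $11,150 + $3,800 = $69,810 (> $65,000).
Total number of consignments: 10 + 9 + 25 + 17 + 32 + 5 = 98 (≤ 100).
The test is 'or': at least one threshold is exceeded.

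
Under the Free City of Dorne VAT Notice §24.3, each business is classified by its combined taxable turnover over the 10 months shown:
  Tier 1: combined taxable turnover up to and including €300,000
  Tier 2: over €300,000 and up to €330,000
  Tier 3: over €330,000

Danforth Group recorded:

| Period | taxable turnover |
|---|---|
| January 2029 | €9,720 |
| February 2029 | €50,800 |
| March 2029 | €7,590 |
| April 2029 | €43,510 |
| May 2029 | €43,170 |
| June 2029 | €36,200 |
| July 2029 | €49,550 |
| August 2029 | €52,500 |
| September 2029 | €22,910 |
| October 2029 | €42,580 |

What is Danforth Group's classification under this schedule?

Combined taxable turnover: €9,720 + €50,800 + €7,590 + €43,510 + €43,170 + €36,200 + €49,550 + €52,500 + €22,910 + €42,580 = €358,530.
€358,530 > €330,000, so Tier 3 applies.

Tier 3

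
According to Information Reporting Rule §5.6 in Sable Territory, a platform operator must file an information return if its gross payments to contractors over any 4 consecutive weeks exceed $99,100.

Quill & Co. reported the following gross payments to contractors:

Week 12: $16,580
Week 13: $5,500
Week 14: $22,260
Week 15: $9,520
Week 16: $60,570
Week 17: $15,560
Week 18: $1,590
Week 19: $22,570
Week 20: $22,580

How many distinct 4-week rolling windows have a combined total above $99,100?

2

Week 12–Week 15: $16,580 + $5,500 + $22,260 + $9,520 = $53,860 (under)
Week 13–Week 16: $5,500 + $22,260 + $9,520 + $60,570 = $97,850 (under)
Week 14–Week 17: $22,260 + $9,520 + $60,570 + $15,560 = $107,910 (over)
Week 15–Week 18: $9,520 + $60,570 + $15,560 + $1,590 = $87,240 (under)
Week 16–Week 19: $60,570 + $15,560 + $1,590 + $22,570 = $100,290 (over)
Week 17–Week 20: $15,560 + $1,590 + $22,570 + $22,580 = $62,300 (under)
2 windows exceed the threshold.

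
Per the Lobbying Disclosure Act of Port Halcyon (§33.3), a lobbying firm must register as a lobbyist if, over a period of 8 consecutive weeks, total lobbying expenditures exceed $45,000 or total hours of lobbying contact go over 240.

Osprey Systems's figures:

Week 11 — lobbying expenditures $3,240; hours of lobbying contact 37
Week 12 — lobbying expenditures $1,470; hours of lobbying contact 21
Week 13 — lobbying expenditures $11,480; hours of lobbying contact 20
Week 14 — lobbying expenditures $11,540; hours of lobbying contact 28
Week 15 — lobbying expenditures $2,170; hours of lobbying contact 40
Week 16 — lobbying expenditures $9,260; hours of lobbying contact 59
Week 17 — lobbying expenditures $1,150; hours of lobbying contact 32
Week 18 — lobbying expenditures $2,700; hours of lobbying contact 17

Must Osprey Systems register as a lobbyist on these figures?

Yes

Total lobbying expenditures: $3,240 + $1,470 + $11,480 + $11,540 + $2,170 + $9,260 + $1,150 + $2,700 = $43,010 (≤ $45,000).
Total hours of lobbying contact: 37 + 21 + 20 + 28 + 40 + 59 + 32 + 17 = 254 (> 240).
The test is 'or': at least one threshold is exceeded.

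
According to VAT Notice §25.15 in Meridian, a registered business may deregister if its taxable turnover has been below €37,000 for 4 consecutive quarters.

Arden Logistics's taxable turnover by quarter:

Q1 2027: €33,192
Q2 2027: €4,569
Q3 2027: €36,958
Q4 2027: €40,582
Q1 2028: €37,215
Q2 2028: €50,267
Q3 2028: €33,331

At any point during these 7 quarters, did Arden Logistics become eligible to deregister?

Quarters below €37,000: Q1 2027, Q2 2027, Q3 2027, Q3 2028.
Longest run of consecutive quarters below the threshold: 3.
3 < 4, so Arden Logistics never became eligible.

No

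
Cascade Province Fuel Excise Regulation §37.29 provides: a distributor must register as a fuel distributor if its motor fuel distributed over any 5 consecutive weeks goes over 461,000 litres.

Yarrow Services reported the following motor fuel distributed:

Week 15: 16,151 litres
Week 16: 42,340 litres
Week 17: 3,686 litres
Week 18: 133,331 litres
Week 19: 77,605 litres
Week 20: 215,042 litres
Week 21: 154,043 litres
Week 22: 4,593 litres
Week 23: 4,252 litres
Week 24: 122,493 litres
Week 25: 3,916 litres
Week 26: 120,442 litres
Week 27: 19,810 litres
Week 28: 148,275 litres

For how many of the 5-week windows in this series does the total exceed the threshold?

4

Week 15–Week 19: 16,151 litres + 42,340 litres + 3,686 litres + 133,331 litres + 77,605 litres = 273,113 litres (under)
Week 16–Week 20: 42,340 litres + 3,686 litres + 133,331 litres + 77,605 litres + 215,042 litres = 472,004 litres (over)
Week 17–Week 21: 3,686 litres + 133,331 litres + 77,605 litres + 215,042 litres + 154,043 litres = 583,707 litres (over)
Week 18–Week 22: 133,331 litres + 77,605 litres + 215,042 litres + 154,043 litres + 4,593 litres = 584,614 litres (over)
Week 19–Week 23: 77,605 litres + 215,042 litres + 154,043 litres + 4,593 litres + 4,252 litres = 455,535 litres (under)
Week 20–Week 24: 215,042 litres + 154,043 litres + 4,593 litres + 4,252 litres + 122,493 litres = 500,423 litres (over)
Week 21–Week 25: 154,043 litres + 4,593 litres + 4,252 litres + 122,493 litres + 3,916 litres = 289,297 litres (under)
Week 22–Week 26: 4,593 litres + 4,252 litres + 122,493 litres + 3,916 litres + 120,442 litres = 255,696 litres (under)
Week 23–Week 27: 4,252 litres + 122,493 litres + 3,916 litres + 120,442 litres + 19,810 litres = 270,913 litres (under)
Week 24–Week 28: 122,493 litres + 3,916 litres + 120,442 litres + 19,810 litres + 148,275 litres = 414,936 litres (under)
4 windows exceed the threshold.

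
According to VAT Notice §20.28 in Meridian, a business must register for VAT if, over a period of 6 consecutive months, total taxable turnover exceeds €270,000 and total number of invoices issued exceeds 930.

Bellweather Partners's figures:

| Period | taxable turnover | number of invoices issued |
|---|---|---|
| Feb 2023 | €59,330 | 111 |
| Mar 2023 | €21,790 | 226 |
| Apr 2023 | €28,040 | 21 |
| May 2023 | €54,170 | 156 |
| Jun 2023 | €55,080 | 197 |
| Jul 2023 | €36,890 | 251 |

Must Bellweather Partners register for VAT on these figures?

Total taxable turnover: €59,330 + €21,790 + €28,040 + €54,170 + €55,080 + €36,890 = €255,300 (≤ €270,000).
Total number of invoices issued: 111 + 226 + 21 + 156 + 197 + 251 = 962 (> 930).
The test is 'and': the rule requires both, and at least one is not exceeded.

No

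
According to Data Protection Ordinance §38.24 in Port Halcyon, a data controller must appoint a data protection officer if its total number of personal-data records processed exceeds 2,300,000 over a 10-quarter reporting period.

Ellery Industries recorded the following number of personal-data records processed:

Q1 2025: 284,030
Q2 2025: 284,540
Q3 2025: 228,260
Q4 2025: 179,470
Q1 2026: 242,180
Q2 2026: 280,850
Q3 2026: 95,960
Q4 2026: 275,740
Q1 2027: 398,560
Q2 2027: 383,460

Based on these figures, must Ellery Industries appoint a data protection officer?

Total number of personal-data records processed: 284,030 + 284,540 + 228,260 + 179,470 + 242,180 + 280,850 + 95,960 + 275,740 + 398,560 + 383,460 = 2,653,050.
2,653,050 > 2,300,000, so the threshold is exceeded.

Yes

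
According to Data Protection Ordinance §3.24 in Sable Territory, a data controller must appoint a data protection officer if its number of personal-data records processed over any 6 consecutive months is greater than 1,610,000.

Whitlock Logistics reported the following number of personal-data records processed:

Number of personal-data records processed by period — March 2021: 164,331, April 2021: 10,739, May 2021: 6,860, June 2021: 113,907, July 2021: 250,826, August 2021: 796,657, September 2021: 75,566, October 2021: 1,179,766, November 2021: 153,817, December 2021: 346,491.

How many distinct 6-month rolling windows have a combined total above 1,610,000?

3

March 2021–August 2021: 164,331 + 10,739 + 6,860 + 113,907 + 250,826 + 796,657 = 1,343,320 (under)
April 2021–September 2021: 10,739 + 6,860 + 113,907 + 250,826 + 796,657 + 75,566 = 1,254,555 (under)
May 2021–October 2021: 6,860 + 113,907 + 250,826 + 796,657 + 75,566 + 1,179,766 = 2,423,582 (over)
June 2021–November 2021: 113,907 + 250,826 + 796,657 + 75,566 + 1,179,766 + 153,817 = 2,570,539 (over)
July 2021–December 2021: 250,826 + 796,657 + 75,566 + 1,179,766 + 153,817 + 346,491 = 2,803,123 (over)
3 windows exceed the threshold.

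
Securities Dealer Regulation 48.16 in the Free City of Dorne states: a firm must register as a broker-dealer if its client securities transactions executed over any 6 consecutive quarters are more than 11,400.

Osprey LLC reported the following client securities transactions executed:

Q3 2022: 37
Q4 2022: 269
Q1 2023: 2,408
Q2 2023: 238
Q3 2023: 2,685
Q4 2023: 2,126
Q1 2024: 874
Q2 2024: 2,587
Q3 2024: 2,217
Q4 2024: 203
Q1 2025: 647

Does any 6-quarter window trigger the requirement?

Q3 2022–Q4 2023: 37 + 269 + 2,408 + 238 + 2,685 + 2,126 = 7,763 (under)
Q4 2022–Q1 2024: 269 + 2,408 + 238 + 2,685 + 2,126 + 874 = 8,600 (under)
Q1 2023–Q2 2024: 2,408 + 238 + 2,685 + 2,126 + 874 + 2,587 = 10,918 (under)
Q2 2023–Q3 2024: 238 + 2,685 + 2,126 + 874 + 2,587 + 2,217 = 10,727 (under)
Q3 2023–Q4 2024: 2,685 + 2,126 + 874 + 2,587 + 2,217 + 203 = 10,692 (under)
Q4 2023–Q1 2025: 2,126 + 874 + 2,587 + 2,217 + 203 + 647 = 8,654 (under)
No window exceeds 11,400.

No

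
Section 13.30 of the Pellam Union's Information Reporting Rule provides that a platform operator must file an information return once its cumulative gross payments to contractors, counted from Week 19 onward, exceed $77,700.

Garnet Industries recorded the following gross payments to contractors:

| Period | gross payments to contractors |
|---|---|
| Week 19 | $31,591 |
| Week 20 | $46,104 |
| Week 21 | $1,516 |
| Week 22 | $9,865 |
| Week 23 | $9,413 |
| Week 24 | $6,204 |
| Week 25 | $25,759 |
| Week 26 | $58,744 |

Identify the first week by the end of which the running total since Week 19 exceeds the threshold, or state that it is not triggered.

Week 21

Through Week 19: $31,591
Through Week 20: $77,695
Through Week 21: $79,211 ← exceeds threshold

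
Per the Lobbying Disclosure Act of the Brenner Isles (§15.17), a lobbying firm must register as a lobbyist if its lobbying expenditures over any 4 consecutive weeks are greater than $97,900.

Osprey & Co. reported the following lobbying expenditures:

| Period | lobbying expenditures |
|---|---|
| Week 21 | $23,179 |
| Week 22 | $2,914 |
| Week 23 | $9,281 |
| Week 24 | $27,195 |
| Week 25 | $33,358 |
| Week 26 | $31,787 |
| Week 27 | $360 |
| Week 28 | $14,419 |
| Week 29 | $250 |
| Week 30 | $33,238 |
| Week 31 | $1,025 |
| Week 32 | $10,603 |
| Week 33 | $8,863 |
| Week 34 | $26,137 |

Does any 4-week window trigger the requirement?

Yes

Week 21–Week 24: $23,179 + $2,914 + $9,281 + $27,195 = $62,569 (under)
Week 22–Week 25: $2,914 + $9,281 + $27,195 + $33,358 = $72,748 (under)
Week 23–Week 26: $9,281 + $27,195 + $33,358 + $31,787 = $101,621 (over)
Week 24–Week 27: $27,195 + $33,358 + $31,787 + $360 = $92,700 (under)
Week 25–Week 28: $33,358 + $31,787 + $360 + $14,419 = $79,924 (under)
Week 26–Week 29: $31,787 + $360 + $14,419 + $250 = $46,816 (under)
Week 27–Week 30: $360 + $14,419 + $250 + $33,238 = $48,267 (under)
Week 28–Week 31: $14,419 + $250 + $33,238 + $1,025 = $48,932 (under)
Week 29–Week 32: $250 + $33,238 + $1,025 + $10,603 = $45,116 (under)
Week 30–Week 33: $33,238 + $1,025 + $10,603 + $8,863 = $53,729 (under)
Week 31–Week 34: $1,025 + $10,603 + $8,863 + $26,137 = $46,628 (under)
At least one window exceeds $97,900.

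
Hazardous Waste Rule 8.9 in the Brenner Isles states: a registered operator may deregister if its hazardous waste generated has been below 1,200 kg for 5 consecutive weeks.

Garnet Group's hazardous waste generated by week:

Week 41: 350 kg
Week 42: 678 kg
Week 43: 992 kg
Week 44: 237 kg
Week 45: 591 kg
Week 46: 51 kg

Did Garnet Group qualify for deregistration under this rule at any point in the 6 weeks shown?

Yes

Weeks below 1,200 kg: Week 41, Week 42, Week 43, Week 44, Week 45, Week 46.
Longest run of consecutive weeks below the threshold: 6.
6 ≥ 5, so Garnet Group became eligible.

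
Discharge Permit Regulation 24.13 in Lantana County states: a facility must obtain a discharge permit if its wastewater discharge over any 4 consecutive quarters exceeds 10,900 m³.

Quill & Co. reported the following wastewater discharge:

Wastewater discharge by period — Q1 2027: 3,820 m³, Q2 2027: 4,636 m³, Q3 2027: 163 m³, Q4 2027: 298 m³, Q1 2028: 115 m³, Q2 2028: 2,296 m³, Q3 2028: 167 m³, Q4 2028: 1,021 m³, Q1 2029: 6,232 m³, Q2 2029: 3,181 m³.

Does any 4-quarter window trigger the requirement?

No

Q1 2027–Q4 2027: 3,820 m³ + 4,636 m³ + 163 m³ + 298 m³ = 8,917 m³ (under)
Q2 2027–Q1 2028: 4,636 m³ + 163 m³ + 298 m³ + 115 m³ = 5,212 m³ (under)
Q3 2027–Q2 2028: 163 m³ + 298 m³ + 115 m³ + 2,296 m³ = 2,872 m³ (under)
Q4 2027–Q3 2028: 298 m³ + 115 m³ + 2,296 m³ + 167 m³ = 2,876 m³ (under)
Q1 2028–Q4 2028: 115 m³ + 2,296 m³ + 167 m³ + 1,021 m³ = 3,599 m³ (under)
Q2 2028–Q1 2029: 2,296 m³ + 167 m³ + 1,021 m³ + 6,232 m³ = 9,716 m³ (under)
Q3 2028–Q2 2029: 167 m³ + 1,021 m³ + 6,232 m³ + 3,181 m³ = 10,601 m³ (under)
No window exceeds 10,900 m³.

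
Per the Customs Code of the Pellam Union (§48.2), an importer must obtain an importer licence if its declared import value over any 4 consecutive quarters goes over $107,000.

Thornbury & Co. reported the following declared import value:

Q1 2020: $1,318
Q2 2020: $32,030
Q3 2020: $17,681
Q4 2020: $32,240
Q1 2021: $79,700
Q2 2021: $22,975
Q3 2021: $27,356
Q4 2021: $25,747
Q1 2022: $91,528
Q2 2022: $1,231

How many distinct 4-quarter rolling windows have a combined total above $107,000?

6

Q1 2020–Q4 2020: $1,318 + $32,030 + $17,681 + $32,240 = $83,269 (under)
Q2 2020–Q1 2021: $32,030 + $17,681 + $32,240 + $79,700 = $161,651 (over)
Q3 2020–Q2 2021: $17,681 + $32,240 + $79,700 + $22,975 = $152,596 (over)
Q4 2020–Q3 2021: $32,240 + $79,700 + $22,975 + $27,356 = $162,271 (over)
Q1 2021–Q4 2021: $79,700 + $22,975 + $27,356 + $25,747 = $155,778 (over)
Q2 2021–Q1 2022: $22,975 + $27,356 + $25,747 + $91,528 = $167,606 (over)
Q3 2021–Q2 2022: $27,356 + $25,747 + $91,528 + $1,231 = $145,862 (over)
6 windows exceed the threshold.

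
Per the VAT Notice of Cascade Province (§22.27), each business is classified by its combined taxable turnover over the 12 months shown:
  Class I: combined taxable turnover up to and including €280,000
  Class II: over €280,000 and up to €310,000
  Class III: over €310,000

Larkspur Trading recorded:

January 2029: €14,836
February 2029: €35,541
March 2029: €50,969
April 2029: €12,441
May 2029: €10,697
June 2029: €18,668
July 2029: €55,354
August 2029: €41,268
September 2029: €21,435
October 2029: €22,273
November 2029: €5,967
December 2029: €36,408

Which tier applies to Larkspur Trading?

Combined taxable turnover: €14,836 + €35,541 + €50,969 + €12,441 + €10,697 + €18,668 + €55,354 + €41,268 + €21,435 + €22,273 + €5,967 + €36,408 = €325,857.
€325,857 > €310,000, so Class III applies.

Class III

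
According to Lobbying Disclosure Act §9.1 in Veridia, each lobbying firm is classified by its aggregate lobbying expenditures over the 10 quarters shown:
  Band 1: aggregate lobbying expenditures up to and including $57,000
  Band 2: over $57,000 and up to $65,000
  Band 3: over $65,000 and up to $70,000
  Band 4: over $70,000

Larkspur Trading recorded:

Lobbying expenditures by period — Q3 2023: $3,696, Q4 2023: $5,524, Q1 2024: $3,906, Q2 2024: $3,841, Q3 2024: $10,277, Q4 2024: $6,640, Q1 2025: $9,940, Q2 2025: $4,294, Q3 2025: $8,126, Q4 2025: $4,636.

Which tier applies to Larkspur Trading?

Aggregate lobbying expenditures: $3,696 + $5,524 + $3,906 + $3,841 + $10,277 + $6,640 + $9,940 + $4,294 + $8,126 + $4,636 = $60,880.
$57,000 < $60,880 ≤ $65,000, so Band 2 applies.

Band 2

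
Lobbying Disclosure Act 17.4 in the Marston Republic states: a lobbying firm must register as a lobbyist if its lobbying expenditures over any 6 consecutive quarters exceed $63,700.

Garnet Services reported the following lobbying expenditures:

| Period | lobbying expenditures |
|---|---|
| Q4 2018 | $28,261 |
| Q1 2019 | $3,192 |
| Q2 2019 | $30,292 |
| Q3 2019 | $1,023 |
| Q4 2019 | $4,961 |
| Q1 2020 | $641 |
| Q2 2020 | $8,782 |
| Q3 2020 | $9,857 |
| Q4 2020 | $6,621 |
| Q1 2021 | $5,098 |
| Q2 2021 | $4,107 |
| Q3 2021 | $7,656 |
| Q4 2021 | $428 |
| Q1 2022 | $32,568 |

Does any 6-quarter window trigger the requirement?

Yes

Q4 2018–Q1 2020: $28,261 + $3,192 + $30,292 + $1,023 + $4,961 + $641 = $68,370 (over)
Q1 2019–Q2 2020: $3,192 + $30,292 + $1,023 + $4,961 + $641 + $8,782 = $48,891 (under)
Q2 2019–Q3 2020: $30,292 + $1,023 + $4,961 + $641 + $8,782 + $9,857 = $55,556 (under)
Q3 2019–Q4 2020: $1,023 + $4,961 + $641 + $8,782 + $9,857 + $6,621 = $31,885 (under)
Q4 2019–Q1 2021: $4,961 + $641 + $8,782 + $9,857 + $6,621 + $5,098 = $35,960 (under)
Q1 2020–Q2 2021: $641 + $8,782 + $9,857 + $6,621 + $5,098 + $4,107 = $35,106 (under)
Q2 2020–Q3 2021: $8,782 + $9,857 + $6,621 + $5,098 + $4,107 + $7,656 = $42,121 (under)
Q3 2020–Q4 2021: $9,857 + $6,621 + $5,098 + $4,107 + $7,656 + $428 = $33,767 (under)
Q4 2020–Q1 2022: $6,621 + $5,098 + $4,107 + $7,656 + $428 + $32,568 = $56,478 (under)
At least one window exceeds $63,700.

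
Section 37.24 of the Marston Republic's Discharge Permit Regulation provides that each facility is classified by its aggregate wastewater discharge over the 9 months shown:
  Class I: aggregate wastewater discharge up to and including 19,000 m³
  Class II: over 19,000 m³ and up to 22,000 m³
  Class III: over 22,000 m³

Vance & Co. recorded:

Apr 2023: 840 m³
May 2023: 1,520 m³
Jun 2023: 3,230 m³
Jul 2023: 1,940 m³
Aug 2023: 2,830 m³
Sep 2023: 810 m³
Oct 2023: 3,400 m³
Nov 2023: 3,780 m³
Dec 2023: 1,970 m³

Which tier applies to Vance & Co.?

Class II

Aggregate wastewater discharge: 840 m³ + 1,520 m³ + 3,230 m³ + 1,940 m³ + 2,830 m³ + 810 m³ + 3,400 m³ + 3,780 m³ + 1,970 m³ = 20,320 m³.
19,000 m³ < 20,320 m³ ≤ 22,000 m³, so Class II applies.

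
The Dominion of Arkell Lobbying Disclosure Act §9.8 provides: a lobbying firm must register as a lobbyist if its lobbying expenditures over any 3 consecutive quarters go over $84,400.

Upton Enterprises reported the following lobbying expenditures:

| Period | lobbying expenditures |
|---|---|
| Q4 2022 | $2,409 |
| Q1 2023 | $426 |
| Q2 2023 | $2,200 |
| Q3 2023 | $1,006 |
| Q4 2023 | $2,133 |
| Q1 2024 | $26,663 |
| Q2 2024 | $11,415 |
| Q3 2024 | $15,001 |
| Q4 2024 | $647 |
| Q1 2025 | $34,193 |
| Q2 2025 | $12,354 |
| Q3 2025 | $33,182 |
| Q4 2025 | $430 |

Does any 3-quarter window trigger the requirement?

No

Q4 2022–Q2 2023: $2,409 + $426 + $2,200 = $5,035 (under)
Q1 2023–Q3 2023: $426 + $2,200 + $1,006 = $3,632 (under)
Q2 2023–Q4 2023: $2,200 + $1,006 + $2,133 = $5,339 (under)
Q3 2023–Q1 2024: $1,006 + $2,133 + $26,663 = $29,802 (under)
Q4 2023–Q2 2024: $2,133 + $26,663 + $11,415 = $40,211 (under)
Q1 2024–Q3 2024: $26,663 + $11,415 + $15,001 = $53,079 (under)
Q2 2024–Q4 2024: $11,415 + $15,001 + $647 = $27,063 (under)
Q3 2024–Q1 2025: $15,001 + $647 + $34,193 = $49,841 (under)
Q4 2024–Q2 2025: $647 + $34,193 + $12,354 = $47,194 (under)
Q1 2025–Q3 2025: $34,193 + $12,354 + $33,182 = $79,729 (under)
Q2 2025–Q4 2025: $12,354 + $33,182 + $430 = $45,966 (under)
No window exceeds $84,400.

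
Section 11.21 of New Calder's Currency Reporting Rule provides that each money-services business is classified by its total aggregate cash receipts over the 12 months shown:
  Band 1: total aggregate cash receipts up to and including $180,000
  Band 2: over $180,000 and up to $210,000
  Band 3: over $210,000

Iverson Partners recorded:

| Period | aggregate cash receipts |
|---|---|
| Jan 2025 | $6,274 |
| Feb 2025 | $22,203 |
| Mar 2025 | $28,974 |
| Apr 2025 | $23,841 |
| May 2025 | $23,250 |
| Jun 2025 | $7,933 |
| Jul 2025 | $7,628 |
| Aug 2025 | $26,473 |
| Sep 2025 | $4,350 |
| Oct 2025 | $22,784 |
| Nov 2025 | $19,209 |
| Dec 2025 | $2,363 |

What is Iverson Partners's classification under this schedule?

Band 2

Total aggregate cash receipts: $6,274 + $22,203 + $28,974 + $23,841 + $23,250 + $7,933 + $7,628 + $26,473 + $4,350 + $22,784 + $19,209 + $2,363 = $195,282.
$180,000 < $195,282 ≤ $210,000, so Band 2 applies.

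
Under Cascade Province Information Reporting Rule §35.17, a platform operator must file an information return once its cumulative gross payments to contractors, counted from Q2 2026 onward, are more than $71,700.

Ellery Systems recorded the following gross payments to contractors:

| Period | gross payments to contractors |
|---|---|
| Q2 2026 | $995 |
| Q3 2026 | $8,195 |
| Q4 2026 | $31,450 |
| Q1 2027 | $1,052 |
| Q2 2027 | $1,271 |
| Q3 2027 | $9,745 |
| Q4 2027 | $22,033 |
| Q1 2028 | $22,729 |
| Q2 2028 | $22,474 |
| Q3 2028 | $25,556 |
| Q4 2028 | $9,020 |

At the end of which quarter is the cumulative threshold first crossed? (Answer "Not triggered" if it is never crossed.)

Through Q2 2026: $995
Through Q3 2026: $9,190
Through Q4 2026: $40,640
Through Q1 2027: $41,692
Through Q2 2027: $42,963
Through Q3 2027: $52,708
Through Q4 2027: $74,741 ← exceeds threshold

Q4 2027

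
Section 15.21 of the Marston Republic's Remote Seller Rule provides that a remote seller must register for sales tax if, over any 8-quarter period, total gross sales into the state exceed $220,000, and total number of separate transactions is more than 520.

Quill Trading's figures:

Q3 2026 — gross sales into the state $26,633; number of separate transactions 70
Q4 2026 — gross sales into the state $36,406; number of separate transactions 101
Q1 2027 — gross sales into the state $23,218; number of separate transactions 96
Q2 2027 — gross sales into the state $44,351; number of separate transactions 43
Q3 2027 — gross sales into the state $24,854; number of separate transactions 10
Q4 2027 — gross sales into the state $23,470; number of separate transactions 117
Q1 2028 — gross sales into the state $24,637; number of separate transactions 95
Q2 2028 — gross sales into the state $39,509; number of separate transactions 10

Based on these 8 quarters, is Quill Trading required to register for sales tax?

Total gross sales into the state: $26,633 + $36,406 + $23,218 + $44,351 + $24,854 + $23,470 + $24,637 + $39,509 = $243,078 (> $220,000).
Total number of separate transactions: 70 + 101 + 96 + 43 + 10 + 117 + 95 + 10 = 542 (> 520).
The test is 'and': both thresholds are exceeded.

Yes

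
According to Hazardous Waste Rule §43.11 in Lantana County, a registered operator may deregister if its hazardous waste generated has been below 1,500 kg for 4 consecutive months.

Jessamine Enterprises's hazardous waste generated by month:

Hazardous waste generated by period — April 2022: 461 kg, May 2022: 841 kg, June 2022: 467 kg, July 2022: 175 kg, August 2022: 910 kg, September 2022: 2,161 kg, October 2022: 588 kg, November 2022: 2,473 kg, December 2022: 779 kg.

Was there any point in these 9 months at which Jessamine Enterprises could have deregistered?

Yes

Months below 1,500 kg: April 2022, May 2022, June 2022, July 2022, August 2022, October 2022, December 2022.
Longest run of consecutive months below the threshold: 5.
5 ≥ 4, so Jessamine Enterprises became eligible.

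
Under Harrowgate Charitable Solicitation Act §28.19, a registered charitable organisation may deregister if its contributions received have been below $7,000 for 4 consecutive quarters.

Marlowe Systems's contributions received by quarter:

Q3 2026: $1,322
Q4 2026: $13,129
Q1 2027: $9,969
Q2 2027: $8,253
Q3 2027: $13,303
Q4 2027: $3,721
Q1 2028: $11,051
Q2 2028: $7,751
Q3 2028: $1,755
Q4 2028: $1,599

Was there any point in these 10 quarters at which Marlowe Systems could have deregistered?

No

Quarters below $7,000: Q3 2026, Q4 2027, Q3 2028, Q4 2028.
Longest run of consecutive quarters below the threshold: 2.
2 < 4, so Marlowe Systems never became eligible.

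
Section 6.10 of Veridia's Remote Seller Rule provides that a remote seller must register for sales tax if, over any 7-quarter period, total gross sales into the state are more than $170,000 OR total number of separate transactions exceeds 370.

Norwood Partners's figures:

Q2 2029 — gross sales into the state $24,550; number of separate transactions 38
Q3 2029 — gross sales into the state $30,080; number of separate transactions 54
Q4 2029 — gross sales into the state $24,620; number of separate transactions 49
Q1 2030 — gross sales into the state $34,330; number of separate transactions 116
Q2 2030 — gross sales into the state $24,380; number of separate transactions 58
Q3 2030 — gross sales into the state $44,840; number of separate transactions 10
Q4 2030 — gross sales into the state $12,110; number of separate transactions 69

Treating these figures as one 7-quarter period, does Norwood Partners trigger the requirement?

Total gross sales into the state: $24,550 + $30,080 + $24,620 + $34,330 + $24,380 + $44,840 + $12,110 = $194,910 (> $170,000).
Total number of separate transactions: 38 + 54 + 49 + 116 + 58 + 10 + 69 = 394 (> 370).
The test is 'or': at least one threshold is exceeded.

Yes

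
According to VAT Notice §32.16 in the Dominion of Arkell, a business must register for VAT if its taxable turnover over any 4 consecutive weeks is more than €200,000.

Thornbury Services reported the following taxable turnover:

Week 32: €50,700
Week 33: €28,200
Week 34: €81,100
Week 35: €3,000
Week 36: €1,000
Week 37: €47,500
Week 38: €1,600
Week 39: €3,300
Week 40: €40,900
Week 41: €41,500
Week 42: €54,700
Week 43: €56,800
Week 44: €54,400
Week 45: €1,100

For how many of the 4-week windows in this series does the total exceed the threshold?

Week 32–Week 35: €50,700 + €28,200 + €81,100 + €3,000 = €163,000 (under)
Week 33–Week 36: €28,200 + €81,100 + €3,000 + €1,000 = €113,300 (under)
Week 34–Week 37: €81,100 + €3,000 + €1,000 + €47,500 = €132,600 (under)
Week 35–Week 38: €3,000 + €1,000 + €47,500 + €1,600 = €53,100 (under)
Week 36–Week 39: €1,000 + €47,500 + €1,600 + €3,300 = €53,400 (under)
Week 37–Week 40: €47,500 + €1,600 + €3,300 + €40,900 = €93,300 (under)
Week 38–Week 41: €1,600 + €3,300 + €40,900 + €41,500 = €87,300 (under)
Week 39–Week 42: €3,300 + €40,900 + €41,500 + €54,700 = €140,400 (under)
Week 40–Week 43: €40,900 + €41,500 + €54,700 + €56,800 = €193,900 (under)
Week 41–Week 44: €41,500 + €54,700 + €56,800 + €54,400 = €207,400 (over)
Week 42–Week 45: €54,700 + €56,800 + €54,400 + €1,100 = €167,000 (under)
1 window exceeds the threshold.

1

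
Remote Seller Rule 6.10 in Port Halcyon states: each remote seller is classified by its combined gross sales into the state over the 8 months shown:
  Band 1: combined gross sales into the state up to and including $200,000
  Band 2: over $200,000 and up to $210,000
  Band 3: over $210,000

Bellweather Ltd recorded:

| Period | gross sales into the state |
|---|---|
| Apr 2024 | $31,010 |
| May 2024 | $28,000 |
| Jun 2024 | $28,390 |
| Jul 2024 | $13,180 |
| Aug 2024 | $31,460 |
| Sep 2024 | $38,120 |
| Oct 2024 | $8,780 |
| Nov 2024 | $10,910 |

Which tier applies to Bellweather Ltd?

Combined gross sales into the state: $31,010 + $28,000 + $28,390 + $13,180 + $31,460 + $38,120 + $8,780 + $10,910 = $189,850.
$189,850 ≤ $200,000, so Band 1 applies.

Band 1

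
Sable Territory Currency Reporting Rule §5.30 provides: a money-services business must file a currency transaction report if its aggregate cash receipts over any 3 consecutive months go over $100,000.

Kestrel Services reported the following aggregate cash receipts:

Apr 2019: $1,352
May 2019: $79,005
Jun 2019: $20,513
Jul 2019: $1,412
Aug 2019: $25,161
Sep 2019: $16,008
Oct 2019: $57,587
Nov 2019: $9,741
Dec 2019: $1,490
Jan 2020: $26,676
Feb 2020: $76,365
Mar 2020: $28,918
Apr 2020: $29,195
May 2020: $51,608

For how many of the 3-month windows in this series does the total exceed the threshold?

6

Apr 2019–Jun 2019: $1,352 + $79,005 + $20,513 = $100,870 (over)
May 2019–Jul 2019: $79,005 + $20,513 + $1,412 = $100,930 (over)
Jun 2019–Aug 2019: $20,513 + $1,412 + $25,161 = $47,086 (under)
Jul 2019–Sep 2019: $1,412 + $25,161 + $16,008 = $42,581 (under)
Aug 2019–Oct 2019: $25,161 + $16,008 + $57,587 = $98,756 (under)
Sep 2019–Nov 2019: $16,008 + $57,587 + $9,741 = $83,336 (under)
Oct 2019–Dec 2019: $57,587 + $9,741 + $1,490 = $68,818 (under)
Nov 2019–Jan 2020: $9,741 + $1,490 + $26,676 = $37,907 (under)
Dec 2019–Feb 2020: $1,490 + $26,676 + $76,365 = $104,531 (over)
Jan 2020–Mar 2020: $26,676 + $76,365 + $28,918 = $131,959 (over)
Feb 2020–Apr 2020: $76,365 + $28,918 + $29,195 = $134,478 (over)
Mar 2020–May 2020: $28,918 + $29,195 + $51,608 = $109,721 (over)
6 windows exceed the threshold.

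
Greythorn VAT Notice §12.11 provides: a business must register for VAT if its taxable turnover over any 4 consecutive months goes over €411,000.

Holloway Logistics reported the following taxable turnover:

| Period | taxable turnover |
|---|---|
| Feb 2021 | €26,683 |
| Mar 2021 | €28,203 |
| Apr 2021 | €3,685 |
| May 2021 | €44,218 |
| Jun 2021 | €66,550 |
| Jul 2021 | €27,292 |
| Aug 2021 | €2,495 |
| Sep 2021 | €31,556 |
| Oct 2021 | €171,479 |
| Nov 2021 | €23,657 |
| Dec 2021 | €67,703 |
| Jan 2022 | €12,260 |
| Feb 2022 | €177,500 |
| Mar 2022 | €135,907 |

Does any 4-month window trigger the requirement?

No

Feb 2021–May 2021: €26,683 + €28,203 + €3,685 + €44,218 = €102,789 (under)
Mar 2021–Jun 2021: €28,203 + €3,685 + €44,218 + €66,550 = €142,656 (under)
Apr 2021–Jul 2021: €3,685 + €44,218 + €66,550 + €27,292 = €141,745 (under)
May 2021–Aug 2021: €44,218 + €66,550 + €27,292 + €2,495 = €140,555 (under)
Jun 2021–Sep 2021: €66,550 + €27,292 + €2,495 + €31,556 = €127,893 (under)
Jul 2021–Oct 2021: €27,292 + €2,495 + €31,556 + €171,479 = €232,822 (under)
Aug 2021–Nov 2021: €2,495 + €31,556 + €171,479 + €23,657 = €229,187 (under)
Sep 2021–Dec 2021: €31,556 + €171,479 + €23,657 + €67,703 = €294,395 (under)
Oct 2021–Jan 2022: €171,479 + €23,657 + €67,703 + €12,260 = €275,099 (under)
Nov 2021–Feb 2022: €23,657 + €67,703 + €12,260 + €177,500 = €281,120 (under)
Dec 2021–Mar 2022: €67,703 + €12,260 + €177,500 + €135,907 = €393,370 (under)
No window exceeds €411,000.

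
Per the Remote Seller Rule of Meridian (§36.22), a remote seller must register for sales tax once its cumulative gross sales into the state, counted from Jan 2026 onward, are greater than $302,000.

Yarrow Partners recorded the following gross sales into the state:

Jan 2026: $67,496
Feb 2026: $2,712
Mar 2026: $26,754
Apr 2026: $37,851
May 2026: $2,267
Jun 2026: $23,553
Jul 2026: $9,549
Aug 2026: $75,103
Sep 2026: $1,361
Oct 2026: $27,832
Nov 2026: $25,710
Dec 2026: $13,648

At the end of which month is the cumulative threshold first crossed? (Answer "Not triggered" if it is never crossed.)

Dec 2026

Through Jan 2026: $67,496
Through Feb 2026: $70,208
Through Mar 2026: $96,962
Through Apr 2026: $134,813
Through May 2026: $137,080
Through Jun 2026: $160,633
Through Jul 2026: $170,182
Through Aug 2026: $245,285
Through Sep 2026: $246,646
Through Oct 2026: $274,478
Through Nov 2026: $300,188
Through Dec 2026: $313,836 ← exceeds threshold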